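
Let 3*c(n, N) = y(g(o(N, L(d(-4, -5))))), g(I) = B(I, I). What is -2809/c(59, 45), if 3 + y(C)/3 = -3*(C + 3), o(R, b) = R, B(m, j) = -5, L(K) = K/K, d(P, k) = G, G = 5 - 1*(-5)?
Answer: -2809/3 ≈ -936.33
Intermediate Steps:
G = 10 (G = 5 + 5 = 10)
d(P, k) = 10
L(K) = 1
g(I) = -5
y(C) = -36 - 9*C (y(C) = -9 + 3*(-3*(C + 3)) = -9 + 3*(-3*(3 + C)) = -9 + 3*(-9 - 3*C) = -9 + (-27 - 9*C) = -36 - 9*C)
c(n, N) = 3 (c(n, N) = (-36 - 9*(-5))/3 = (-36 + 45)/3 = (1/3)*9 = 3)
-2809/c(59, 45) = -2809/3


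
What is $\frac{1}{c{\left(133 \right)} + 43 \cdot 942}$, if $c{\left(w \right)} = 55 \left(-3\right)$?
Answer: $\frac{1}{40341} \approx 2.4789 \cdot 10^{-5}$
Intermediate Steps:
$c{\left(w \right)} = -165$
$\frac{1}{c{\left(133 \right)} + 43 \cdot 942} = \frac{1}{-165 + 43 \cdot 942} = \frac{1}{-165 + 40506} = \frac{1}{40341}$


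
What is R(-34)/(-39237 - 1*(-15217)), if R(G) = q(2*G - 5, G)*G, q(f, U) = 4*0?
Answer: 0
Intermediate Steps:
q(f, U) = 0
R(G) = 0 (R(G) = 0*G = 0)
R(-34)/(-39237 - 1*(-15217)) = 0/(-39237 - 1*(-15217)) = 0/(-39237 + 15217) = 0/(-24020) = 0*(-1/24020) = 0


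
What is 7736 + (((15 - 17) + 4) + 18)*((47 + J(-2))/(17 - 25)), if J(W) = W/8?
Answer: 60953/8 ≈ 7619.1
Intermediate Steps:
J(W) = W/8 (J(W) = W*(⅛) = W/8)
7736 + (((15 - 17) + 4) + 18)*((47 + J(-2))/(17 - 25)) = 7736 + (((15 - 17) + 4) + 18)*((47 + (⅛)*(-2))/(17 - 25)) = 7736 + ((-2 + 4) + 18)*((47 - ¼)/(-8)) = 7736 + (2 + 18)*((187/4)*(-⅛)) = 7736 + 20*(-187/32) = 7736 - 935/8 = 60953/8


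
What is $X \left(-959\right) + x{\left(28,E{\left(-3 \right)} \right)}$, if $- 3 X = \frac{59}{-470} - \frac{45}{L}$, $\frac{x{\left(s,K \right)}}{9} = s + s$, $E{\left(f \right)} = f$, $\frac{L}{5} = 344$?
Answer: $\frac{110469863}{242520} \approx 455.51$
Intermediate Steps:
$L = 1720$ ($L = 5 \cdot 344 = 1720$)
$x{\left(s,K \right)} = 18 s$ ($x{\left(s,K \right)} = 9 \left(s + s\right) = 9 \cdot 2 s = 18 s$)
$X = \frac{12263}{242520}$ ($X = - \frac{\frac{59}{-470} - \frac{45}{1720}}{3} = - \frac{59 \left(- \frac{1}{470}\right) - \frac{9}{344}}{3} = - \frac{- \frac{59}{470} - \frac{9}{344}}{3} = \left(- \frac{1}{3}\right) \left(- \frac{12263}{80840}\right) = \frac{12263}{242520} \approx 0.050565$)
$X \left(-959\right) + x{\left(28,E{\left(-3 \right)} \right)} = \frac{12263}{242520} \left(-959\right) + 18 \cdot 28 = - \frac{11760217}{242520} + 504 = \frac{110469863}{242520}$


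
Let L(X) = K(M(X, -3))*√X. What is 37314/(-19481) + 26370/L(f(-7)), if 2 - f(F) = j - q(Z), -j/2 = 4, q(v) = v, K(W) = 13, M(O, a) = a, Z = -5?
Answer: -37314/19481 + 5274*√5/13 ≈ 905.24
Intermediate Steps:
j = -8 (j = -2*4 = -8)
f(F) = 5 (f(F) = 2 - (-8 - 1*(-5)) = 2 - (-8 + 5) = 2 - 1*(-3) = 2 + 3 = 5)
L(X) = 13*√X
37314/(-19481) + 26370/L(f(-7)) = 37314/(-19481) + 26370/((13*√5)) = 37314*(-1/19481) + 26370*(√5/65) = -37314/19481 + 5274*√5/13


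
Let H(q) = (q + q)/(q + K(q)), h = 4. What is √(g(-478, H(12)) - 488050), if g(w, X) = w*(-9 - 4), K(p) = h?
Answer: 2*I*√120459 ≈ 694.14*I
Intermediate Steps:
K(p) = 4
H(q) = 2*q/(4 + q) (H(q) = (q + q)/(q + 4) = (2*q)/(4 + q) = 2*q/(4 + q))
g(w, X) = -13*w (g(w, X) = w*(-13) = -13*w)
√(g(-478, H(12)) - 488050) = √(-13*(-478) - 488050) = √(6214 - 488050) = √(-481836) = 2*I*√120459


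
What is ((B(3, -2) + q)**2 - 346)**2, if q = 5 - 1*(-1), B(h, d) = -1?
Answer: 103041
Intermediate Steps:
q = 6 (q = 5 + 1 = 6)
((B(3, -2) + q)**2 - 346)**2 = ((-1 + 6)**2 - 346)**2 = (5**2 - 346)**2 = (25 - 346)**2 = (-321)**2 = 103041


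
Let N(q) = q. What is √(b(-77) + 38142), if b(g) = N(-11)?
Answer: √38131 ≈ 195.27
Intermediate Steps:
b(g) = -11
√(b(-77) + 38142) = √(-11 + 38142) = √38131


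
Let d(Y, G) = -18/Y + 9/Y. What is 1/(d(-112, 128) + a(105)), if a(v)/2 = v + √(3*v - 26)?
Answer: 112/27337 ≈ 0.0040970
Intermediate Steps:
d(Y, G) = -9/Y
a(v) = 2*v + 2*√(-26 + 3*v) (a(v) = 2*(v + √(3*v - 26)) = 2*(v + √(-26 + 3*v)) = 2*v + 2*√(-26 + 3*v))
1/(d(-112, 128) + a(105)) = 1/(-9/(-112) + (2*105 + 2*√(-26 + 3*105))) = 1/(-9*(-1/112) + (210 + 2*√(-26 + 315))) = 1/(9/112 + (210 + 2*√289)) = 1/(9/112 + (210 + 2*17)) = 1/(9/112 + (210 + 34)) = 1/(9/112 + 244) = 1/(27337/112) = 112/27337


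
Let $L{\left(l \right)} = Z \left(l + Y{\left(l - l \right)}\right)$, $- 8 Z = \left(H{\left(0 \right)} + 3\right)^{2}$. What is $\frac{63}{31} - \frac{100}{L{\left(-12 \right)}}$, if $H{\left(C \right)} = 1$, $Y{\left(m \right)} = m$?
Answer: $- \frac{397}{186} \approx -2.1344$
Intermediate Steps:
$Z = -2$ ($Z = - \frac{\left(1 + 3\right)^{2}}{8} = - \frac{4^{2}}{8} = \left(- \frac{1}{8}\right) 16 = -2$)
$L{\left(l \right)} = - 2 l$ ($L{\left(l \right)} = - 2 \left(l + \left(l - l\right)\right) = - 2 \left(l + 0\right) = - 2 l$)
$\frac{63}{31} - \frac{100}{L{\left(-12 \right)}} = \frac{63}{31} - \frac{100}{\left(-2\right) \left(-12\right)} = 63 \cdot \frac{1}{31} - \frac{100}{24} = \frac{63}{31} - \frac{25}{6} = - \frac{397}{186}$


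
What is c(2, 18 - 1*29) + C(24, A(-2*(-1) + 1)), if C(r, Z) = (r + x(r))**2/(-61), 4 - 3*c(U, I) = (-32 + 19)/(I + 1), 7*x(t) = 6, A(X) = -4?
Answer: -275859/29890 ≈ -9.2291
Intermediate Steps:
x(t) = 6/7 (x(t) = (1/7)*6 = 6/7)
c(U, I) = 4/3 + 13/(3*(1 + I)) (c(U, I) = 4/3 - (-32 + 19)/(3*(I + 1)) = 4/3 - (-13)/(3*(1 + I)) = 4/3 + 13/(3*(1 + I)))
C(r, Z) = -(6/7 + r)**2/61 (C(r, Z) = (r + 6/7)**2/(-61) = (6/7 + r)**2*(-1/61) = -(6/7 + r)**2/61)
c(2, 18 - 1*29) + C(24, A(-2*(-1) + 1)) = (17 + 4*(18 - 1*29))/(3*(1 + (18 - 1*29))) - (6 + 7*24)**2/2989 = (17 + 4*(18 - 29))/(3*(1 + (18 - 29))) - (6 + 168)**2/2989 = (17 + 4*(-11))/(3*(1 - 11)) - 1/2989*174**2 = (1/3)*(17 - 44)/(-10) - 1/2989*30276 = (1/3)*(-1/10)*(-27) - 30276/2989 = 9/10 - 30276/2989 = -275859/29890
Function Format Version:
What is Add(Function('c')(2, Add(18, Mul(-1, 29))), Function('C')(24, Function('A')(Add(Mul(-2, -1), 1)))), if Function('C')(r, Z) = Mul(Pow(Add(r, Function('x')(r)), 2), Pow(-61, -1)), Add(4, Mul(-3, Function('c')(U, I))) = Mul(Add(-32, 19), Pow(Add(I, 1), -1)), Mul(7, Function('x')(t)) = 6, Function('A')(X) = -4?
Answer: Rational(-275859, 29890) ≈ -9.2291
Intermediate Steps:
Function('x')(t) = Rational(6, 7) (Function('x')(t) = Mul(Rational(1, 7), 6) = Rational(6, 7))
Function('c')(U, I) = Add(Rational(4, 3), Mul(Rational(13, 3), Pow(Add(1, I), -1))) (Function('c')(U, I) = Add(Rational(4, 3), Mul(Rational(-1, 3), Mul(Add(-32, 19), Pow(Add(I, 1), -1)))) = Add(Rational(4, 3), Mul(Rational(-1, 3), Mul(-13, Pow(Add(1, I), -1)))) = Add(Rational(4, 3), Mul(Rational(13, 3), Pow(Add(1, I), -1))))
Function('C')(r, Z) = Mul(Rational(-1, 61), Pow(Add(Rational(6, 7), r), 2)) (Function('C')(r, Z) = Mul(Pow(Add(r, Rational(6, 7)), 2), Pow(-61, -1)) = Mul(Pow(Add(Rational(6, 7), r), 2), Rational(-1, 61)) = Mul(Rational(-1, 61), Pow(Add(Rational(6, 7), r), 2)))
Add(Function('c')(2, Add(18, Mul(-1, 29))), Function('C')(24, Function('A')(Add(Mul(-2, -1), 1)))) = Add(Mul(Rational(1, 3), Pow(Add(1, Add(18, Mul(-1, 29))), -1), Add(17, Mul(4, Add(18, Mul(-1, 29))))), Mul(Rational(-1, 2989), Pow(Add(6, Mul(7, 24)), 2))) = Add(Mul(Rational(1, 3), Pow(Add(1, Add(18, -29)), -1), Add(17, Mul(4, Add(18, -29)))), Mul(Rational(-1, 2989), Pow(Add(6, 168), 2))) = Add(Mul(Rational(1, 3), Pow(Add(1, -11), -1), Add(17, Mul(4, -11))), Mul(Rational(-1, 2989), Pow(174, 2))) = Add(Mul(Rational(1, 3), Pow(-10, -1), Add(17, -44)), Mul(Rational(-1, 2989), 30276)) = Add(Mul(Rational(1, 3), Rational(-1, 10), -27), Rational(-30276, 2989)) = Add(Rational(9, 10), Rational(-30276, 2989)) = Rational(-275859, 29890)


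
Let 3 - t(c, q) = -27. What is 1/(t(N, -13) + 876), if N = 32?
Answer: 1/906 ≈ 0.0011038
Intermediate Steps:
t(c, q) = 30 (t(c, q) = 3 - 1*(-27) = 3 + 27 = 30)
1/(t(N, -13) + 876) = 1/(30 + 876) = 1/906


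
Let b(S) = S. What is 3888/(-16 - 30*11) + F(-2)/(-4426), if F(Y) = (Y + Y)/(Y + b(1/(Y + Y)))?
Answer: -38720032/3445641 ≈ -11.237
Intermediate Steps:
F(Y) = 2*Y/(Y + 1/(2*Y)) (F(Y) = (Y + Y)/(Y + 1/(Y + Y)) = (2*Y)/(Y + 1/(2*Y)) = 2*Y/(Y + 1/(2*Y)))
3888/(-16 - 30*11) + F(-2)/(-4426) = 3888/(-16 - 30*11) + (4*(-2)**2/(1 + 2*(-2)**2))/(-4426) = 3888/(-16 - 330) + (4*4/(1 + 2*4))*(-1/4426) = 3888/(-346) + (4*4/(1 + 8))*(-1/4426) = 3888*(-1/346) + (4*4/9)*(-1/4426) = -1944/173 + (4*4*(1/9))*(-1/4426) = -1944/173 + (16/9)*(-1/4426) = -1944/173 - 8/19917 = -38720032/3445641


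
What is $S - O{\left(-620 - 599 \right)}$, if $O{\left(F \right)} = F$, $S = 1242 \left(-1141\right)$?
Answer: $-1415903$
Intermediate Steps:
$S = -1417122$
$S - O{\left(-620 - 599 \right)} = -1417122 - \left(-620 - 599\right) = -1417122 - -1219 = -1417122 + 1219 = -1415903$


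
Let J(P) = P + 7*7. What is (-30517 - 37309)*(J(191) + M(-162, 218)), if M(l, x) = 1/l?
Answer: -1318503527/81 ≈ -1.6278e+7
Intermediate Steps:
J(P) = 49 + P (J(P) = P + 49 = 49 + P)
(-30517 - 37309)*(J(191) + M(-162, 218)) = (-30517 - 37309)*((49 + 191) + 1/(-162)) = -67826*(240 - 1/162) = -67826*38879/162 = -1318503527/81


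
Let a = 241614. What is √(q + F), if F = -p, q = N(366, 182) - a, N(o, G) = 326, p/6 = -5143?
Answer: I*√210430 ≈ 458.73*I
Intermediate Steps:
p = -30858 (p = 6*(-5143) = -30858)
q = -241288 (q = 326 - 1*241614 = 326 - 241614 = -241288)
F = 30858 (F = -1*(-30858) = 30858)
√(q + F) = √(-241288 + 30858) = √(-210430) = I*√210430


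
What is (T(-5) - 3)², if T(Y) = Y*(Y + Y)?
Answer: 2209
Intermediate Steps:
T(Y) = 2*Y² (T(Y) = Y*(2*Y) = 2*Y²)
(T(-5) - 3)² = (2*(-5)² - 3)² = (2*25 - 3)² = (50 - 3)² = 47² = 2209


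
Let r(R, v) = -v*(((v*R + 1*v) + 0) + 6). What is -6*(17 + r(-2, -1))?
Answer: -144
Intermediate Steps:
r(R, v) = -v*(6 + v + R*v) (r(R, v) = -v*(((R*v + v) + 0) + 6) = -v*(((v + R*v) + 0) + 6) = -v*((v + R*v) + 6) = -v*(6 + v + R*v))
-6*(17 + r(-2, -1)) = -6*(17 - 1*(-1)*(6 - 1 - 2*(-1))) = -6*(17 - 1*(-1)*(6 - 1 + 2)) = -6*(17 - 1*(-1)*7) = -6*(17 + 7) = -6*24 = -144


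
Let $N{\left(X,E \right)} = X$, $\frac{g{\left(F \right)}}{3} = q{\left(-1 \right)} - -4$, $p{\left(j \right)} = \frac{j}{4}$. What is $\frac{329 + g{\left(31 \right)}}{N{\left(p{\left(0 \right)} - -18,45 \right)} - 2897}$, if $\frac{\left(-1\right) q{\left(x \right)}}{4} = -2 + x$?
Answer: $- \frac{377}{2879} \approx -0.13095$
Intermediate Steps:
$p{\left(j \right)} = \frac{j}{4}$ ($p{\left(j \right)} = j \frac{1}{4} = \frac{j}{4}$)
$q{\left(x \right)} = 8 - 4 x$ ($q{\left(x \right)} = - 4 \left(-2 + x\right) = 8 - 4 x$)
$g{\left(F \right)} = 48$ ($g{\left(F \right)} = 3 \left(\left(8 - -4\right) - -4\right) = 3 \left(\left(8 + 4\right) + 4\right) = 3 \left(12 + 4\right) = 3 \cdot 16 = 48$)
$\frac{329 + g{\left(31 \right)}}{N{\left(p{\left(0 \right)} - -18,45 \right)} - 2897} = \frac{329 + 48}{\left(\frac{1}{4} \cdot 0 - -18\right) - 2897} = \frac{377}{\left(0 + 18\right) - 2897} = \frac{377}{18 - 2897} = \frac{377}{-2879} = 377 \left(- \frac{1}{2879}\right) = - \frac{377}{2879}$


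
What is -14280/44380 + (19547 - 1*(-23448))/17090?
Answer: 2377247/1083506 ≈ 2.1940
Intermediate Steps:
-14280/44380 + (19547 - 1*(-23448))/17090 = -14280*1/44380 + (19547 + 23448)*(1/17090) = -102/317 + 42995*(1/17090) = -102/317 + 8599/3418 = 2377247/1083506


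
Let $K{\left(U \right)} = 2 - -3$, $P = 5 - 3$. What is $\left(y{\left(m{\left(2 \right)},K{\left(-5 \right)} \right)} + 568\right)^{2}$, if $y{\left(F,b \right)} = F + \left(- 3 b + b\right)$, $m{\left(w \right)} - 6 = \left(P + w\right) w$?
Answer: $327184$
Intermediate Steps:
$P = 2$
$m{\left(w \right)} = 6 + w \left(2 + w\right)$ ($m{\left(w \right)} = 6 + \left(2 + w\right) w = 6 + w \left(2 + w\right)$)
$K{\left(U \right)} = 5$ ($K{\left(U \right)} = 2 + 3 = 5$)
$y{\left(F,b \right)} = F - 2 b$
$\left(y{\left(m{\left(2 \right)},K{\left(-5 \right)} \right)} + 568\right)^{2} = \left(\left(\left(6 + 2^{2} + 2 \cdot 2\right) - 10\right) + 568\right)^{2} = \left(\left(\left(6 + 4 + 4\right) - 10\right) + 568\right)^{2} = \left(\left(14 - 10\right) + 568\right)^{2} = \left(4 + 568\right)^{2} = 572^{2} = 327184$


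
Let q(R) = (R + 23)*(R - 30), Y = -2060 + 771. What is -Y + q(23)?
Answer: 967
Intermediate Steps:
Y = -1289
q(R) = (-30 + R)*(23 + R) (q(R) = (23 + R)*(-30 + R) = (-30 + R)*(23 + R))
-Y + q(23) = -1*(-1289) + (-690 + 23**2 - 7*23) = 1289 + (-690 + 529 - 161) = 1289 - 322 = 967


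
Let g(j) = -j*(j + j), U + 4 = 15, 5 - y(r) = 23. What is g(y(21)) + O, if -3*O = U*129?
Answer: -1121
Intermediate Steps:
y(r) = -18 (y(r) = 5 - 1*23 = 5 - 23 = -18)
U = 11 (U = -4 + 15 = 11)
g(j) = -2*j² (g(j) = -j*2*j = -2*j²)
O = -473 (O = -11*129/3 = -⅓*1419 = -473)
g(y(21)) + O = -2*(-18)² - 473 = -2*324 - 473 = -648 - 473 = -1121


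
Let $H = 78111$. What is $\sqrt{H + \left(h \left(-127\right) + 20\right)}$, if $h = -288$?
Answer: $\sqrt{114707} \approx 338.68$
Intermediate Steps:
$\sqrt{H + \left(h \left(-127\right) + 20\right)} = \sqrt{78111 + \left(\left(-288\right) \left(-127\right) + 20\right)} = \sqrt{78111 + \left(36576 + 20\right)} = \sqrt{78111 + 36596} = \sqrt{114707}$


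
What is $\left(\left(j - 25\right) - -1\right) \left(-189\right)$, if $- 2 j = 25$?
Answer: $\frac{13797}{2} \approx 6898.5$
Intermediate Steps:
$j = - \frac{25}{2}$ ($j = \left(- \frac{1}{2}\right) 25 = - \frac{25}{2} \approx -12.5$)
$\left(\left(j - 25\right) - -1\right) \left(-189\right) = \left(\left(- \frac{25}{2} - 25\right) - -1\right) \left(-189\right) = \left(\left(- \frac{25}{2} - 25\right) + 1\right) \left(-189\right) = \left(- \frac{75}{2} + 1\right) \left(-189\right) = \left(- \frac{73}{2}\right) \left(-189\right) = \frac{13797}{2}$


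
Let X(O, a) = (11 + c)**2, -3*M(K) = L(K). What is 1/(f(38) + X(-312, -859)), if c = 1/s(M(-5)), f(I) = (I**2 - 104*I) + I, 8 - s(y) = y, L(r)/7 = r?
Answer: -121/284946 ≈ -0.00042464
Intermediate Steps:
L(r) = 7*r
M(K) = -7*K/3
s(y) = 8 - y
f(I) = I**2 - 103*I
c = -3/11 (c = 1/(8 - (-7)*(-5)/3) = 1/(8 - 1*35/3) = 1/(8 - 35/3) = 1/(-11/3) = -3/11 ≈ -0.27273)
X(O, a) = 13924/121 (X(O, a) = (11 - 3/11)**2 = (118/11)**2 = 13924/121)
1/(f(38) + X(-312, -859)) = 1/(38*(-103 + 38) + 13924/121) = 1/(38*(-65) + 13924/121) = 1/(-2470 + 13924/121) = 1/(-284946/121) = -121/284946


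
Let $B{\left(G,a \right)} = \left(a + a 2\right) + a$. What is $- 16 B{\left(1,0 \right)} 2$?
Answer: $0$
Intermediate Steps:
$B{\left(G,a \right)} = 4 a$ ($B{\left(G,a \right)} = \left(a + 2 a\right) + a = 3 a + a = 4 a$)
$- 16 B{\left(1,0 \right)} 2 = - 16 \cdot 4 \cdot 0 \cdot 2 = \left(-16\right) 0 \cdot 2 = 0 \cdot 2 = 0$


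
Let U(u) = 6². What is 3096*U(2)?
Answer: 111456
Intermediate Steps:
U(u) = 36
3096*U(2) = 3096*36 = 111456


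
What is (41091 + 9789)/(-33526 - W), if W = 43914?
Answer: -159/242 ≈ -0.65702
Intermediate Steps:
(41091 + 9789)/(-33526 - W) = (41091 + 9789)/(-33526 - 1*43914) = 50880/(-33526 - 43914) = 50880/(-77440) = 50880*(-1/77440) = -159/242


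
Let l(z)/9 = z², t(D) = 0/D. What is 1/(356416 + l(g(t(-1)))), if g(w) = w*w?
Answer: 1/356416 ≈ 2.8057e-6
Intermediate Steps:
t(D) = 0
g(w) = w²
l(z) = 9*z²
1/(356416 + l(g(t(-1)))) = 1/(356416 + 9*(0²)²) = 1/(356416 + 9*0²) = 1/(356416 + 9*0) = 1/(356416 + 0) = 1/356416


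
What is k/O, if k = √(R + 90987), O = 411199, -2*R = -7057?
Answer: √378062/822398 ≈ 0.00074765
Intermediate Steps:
R = 7057/2 (R = -½*(-7057) = 7057/2 ≈ 3528.5)
k = √378062/2 (k = √(7057/2 + 90987) = √(189031/2) = √378062/2 ≈ 307.43)
k/O = (√378062/2)/411199 = (√378062/2)*(1/411199) = √378062/822398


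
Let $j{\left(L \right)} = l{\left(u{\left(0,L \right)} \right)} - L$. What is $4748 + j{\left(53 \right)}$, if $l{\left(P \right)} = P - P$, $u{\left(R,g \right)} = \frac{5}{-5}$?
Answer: $4695$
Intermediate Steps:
$u{\left(R,g \right)} = -1$ ($u{\left(R,g \right)} = 5 \left(- \frac{1}{5}\right) = -1$)
$l{\left(P \right)} = 0$
$j{\left(L \right)} = - L$ ($j{\left(L \right)} = 0 - L = - L$)
$4748 + j{\left(53 \right)} = 4748 - 53 = 4695$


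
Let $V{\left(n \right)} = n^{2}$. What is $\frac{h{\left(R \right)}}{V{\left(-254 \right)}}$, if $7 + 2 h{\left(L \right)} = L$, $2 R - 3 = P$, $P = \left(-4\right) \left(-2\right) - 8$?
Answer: $- \frac{11}{258064} \approx -4.2625 \cdot 10^{-5}$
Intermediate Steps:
$P = 0$ ($P = 8 - 8 = 0$)
$R = \frac{3}{2}$ ($R = \frac{3}{2} + \frac{1}{2} \cdot 0 = \frac{3}{2} + 0 = \frac{3}{2} \approx 1.5$)
$h{\left(L \right)} = - \frac{7}{2} + \frac{L}{2}$
$\frac{h{\left(R \right)}}{V{\left(-254 \right)}} = \frac{- \frac{7}{2} + \frac{1}{2} \cdot \frac{3}{2}}{\left(-254\right)^{2}} = \frac{- \frac{7}{2} + \frac{3}{4}}{64516} = \left(- \frac{11}{4}\right) \frac{1}{64516} = - \frac{11}{258064}$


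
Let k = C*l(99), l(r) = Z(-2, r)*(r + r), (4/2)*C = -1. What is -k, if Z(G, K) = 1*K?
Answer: 9801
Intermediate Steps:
Z(G, K) = K
C = -½ (C = (½)*(-1) = -½ ≈ -0.50000)
l(r) = 2*r² (l(r) = r*(r + r) = r*(2*r) = 2*r²)
k = -9801 (k = -99² = -9801 ≈ -9801.0)
-k = -1*(-9801) = 9801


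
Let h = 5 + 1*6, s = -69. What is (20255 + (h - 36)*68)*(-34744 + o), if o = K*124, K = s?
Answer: -803431500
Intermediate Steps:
K = -69
h = 11 (h = 5 + 6 = 11)
o = -8556 (o = -69*124 = -8556)
(20255 + (h - 36)*68)*(-34744 + o) = (20255 + (11 - 36)*68)*(-34744 - 8556) = (20255 - 25*68)*(-43300) = (20255 - 1700)*(-43300) = 18555*(-43300) = -803431500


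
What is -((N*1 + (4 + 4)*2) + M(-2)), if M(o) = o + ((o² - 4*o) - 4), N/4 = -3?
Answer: -10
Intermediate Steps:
N = -12 (N = 4*(-3) = -12)
M(o) = -4 + o² - 3*o (M(o) = o + (-4 + o² - 4*o) = -4 + o² - 3*o)
-((N*1 + (4 + 4)*2) + M(-2)) = -((-12*1 + (4 + 4)*2) + (-4 + (-2)² - 3*(-2))) = -((-12 + 8*2) + (-4 + 4 + 6)) = -((-12 + 16) + 6) = -(4 + 6) = -1*10 = -10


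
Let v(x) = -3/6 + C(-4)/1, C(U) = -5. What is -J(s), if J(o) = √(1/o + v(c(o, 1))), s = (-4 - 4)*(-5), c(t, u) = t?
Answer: -I*√2190/20 ≈ -2.3399*I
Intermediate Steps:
s = 40 (s = -8*(-5) = 40)
v(x) = -11/2 (v(x) = -3/6 - 5/1 = -3*⅙ - 5*1 = -½ - 5 = -11/2)
J(o) = √(-11/2 + 1/o) (J(o) = √(1/o - 11/2) = √(-11/2 + 1/o))
-J(s) = -√(-22 + 4/40)/2 = -√(-22 + 4*(1/40))/2 = -√(-22 + ⅒)/2 = -√(-219/10)/2 = -I*√2190/10/2 = -I*√2190/20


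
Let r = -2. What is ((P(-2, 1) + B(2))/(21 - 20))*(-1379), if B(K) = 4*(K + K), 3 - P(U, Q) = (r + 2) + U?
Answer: -28959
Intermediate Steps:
P(U, Q) = 3 - U (P(U, Q) = 3 - ((-2 + 2) + U) = 3 - (0 + U) = 3 - U)
B(K) = 8*K (B(K) = 4*(2*K) = 8*K)
((P(-2, 1) + B(2))/(21 - 20))*(-1379) = (((3 - 1*(-2)) + 8*2)/(21 - 20))*(-1379) = (((3 + 2) + 16)/1)*(-1379) = ((5 + 16)*1)*(-1379) = (21*1)*(-1379) = 21*(-1379) = -28959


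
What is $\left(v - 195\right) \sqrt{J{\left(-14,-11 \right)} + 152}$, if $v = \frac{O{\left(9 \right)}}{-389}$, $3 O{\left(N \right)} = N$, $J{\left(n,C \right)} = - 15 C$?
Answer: $- \frac{75858 \sqrt{317}}{389} \approx -3472.0$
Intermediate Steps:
$O{\left(N \right)} = \frac{N}{3}$
$v = - \frac{3}{389}$ ($v = \frac{\frac{1}{3} \cdot 9}{-389} = 3 \left(- \frac{1}{389}\right) = - \frac{3}{389} \approx -0.0077121$)
$\left(v - 195\right) \sqrt{J{\left(-14,-11 \right)} + 152} = \left(- \frac{3}{389} - 195\right) \sqrt{\left(-15\right) \left(-11\right) + 152} = - \frac{75858 \sqrt{165 + 152}}{389} = - \frac{75858 \sqrt{317}}{389}$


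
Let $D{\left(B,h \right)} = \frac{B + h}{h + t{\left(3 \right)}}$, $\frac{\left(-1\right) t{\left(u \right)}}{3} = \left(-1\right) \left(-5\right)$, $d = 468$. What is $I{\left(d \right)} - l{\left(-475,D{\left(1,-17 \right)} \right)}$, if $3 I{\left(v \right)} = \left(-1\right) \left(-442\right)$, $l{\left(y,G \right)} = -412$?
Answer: $\frac{1678}{3} \approx 559.33$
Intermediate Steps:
$t{\left(u \right)} = -15$ ($t{\left(u \right)} = - 3 \left(\left(-1\right) \left(-5\right)\right) = \left(-3\right) 5 = -15$)
$D{\left(B,h \right)} = \frac{B + h}{-15 + h}$ ($D{\left(B,h \right)} = \frac{B + h}{h - 15} = \frac{B + h}{-15 + h}$)
$I{\left(v \right)} = \frac{442}{3}$ ($I{\left(v \right)} = \frac{\left(-1\right) \left(-442\right)}{3} = \frac{1}{3} \cdot 442 = \frac{442}{3}$)
$I{\left(d \right)} - l{\left(-475,D{\left(1,-17 \right)} \right)} = \frac{442}{3} - -412 = \frac{442}{3} + 412 = \frac{1678}{3}$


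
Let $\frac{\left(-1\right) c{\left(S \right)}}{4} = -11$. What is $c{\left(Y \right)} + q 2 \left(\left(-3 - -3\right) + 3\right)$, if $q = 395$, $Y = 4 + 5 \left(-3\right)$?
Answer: $2414$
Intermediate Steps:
$Y = -11$ ($Y = 4 - 15 = -11$)
$c{\left(S \right)} = 44$ ($c{\left(S \right)} = \left(-4\right) \left(-11\right) = 44$)
$c{\left(Y \right)} + q 2 \left(\left(-3 - -3\right) + 3\right) = 44 + 395 \cdot 2 \left(\left(-3 - -3\right) + 3\right) = 44 + 395 \cdot 2 \left(\left(-3 + 3\right) + 3\right) = 44 + 395 \cdot 2 \left(0 + 3\right) = 44 + 395 \cdot 2 \cdot 3 = 44 + 395 \cdot 6 = 44 + 2370 = 2414$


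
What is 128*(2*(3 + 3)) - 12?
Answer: 1524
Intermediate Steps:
128*(2*(3 + 3)) - 12 = 128*(2*6) - 12 = 128*12 - 12 = 1536 - 12 = 1524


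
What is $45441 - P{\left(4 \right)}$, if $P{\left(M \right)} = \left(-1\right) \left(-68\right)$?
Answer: $45373$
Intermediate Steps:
$P{\left(M \right)} = 68$
$45441 - P{\left(4 \right)} = 45441 - 68 = 45373$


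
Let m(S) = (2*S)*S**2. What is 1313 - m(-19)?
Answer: 15031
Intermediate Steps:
m(S) = 2*S**3
1313 - m(-19) = 1313 - 2*(-19)**3 = 1313 - 2*(-6859) = 1313 - 1*(-13718) = 1313 + 13718 = 15031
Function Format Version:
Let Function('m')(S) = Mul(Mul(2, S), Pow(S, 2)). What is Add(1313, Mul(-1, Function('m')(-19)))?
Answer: 15031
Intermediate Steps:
Function('m')(S) = Mul(2, Pow(S, 3))
Add(1313, Mul(-1, Function('m')(-19))) = Add(1313, Mul(-1, Mul(2, Pow(-19, 3)))) = Add(1313, Mul(-1, Mul(2, -6859))) = Add(1313, Mul(-1, -13718)) = Add(1313, 13718) = 15031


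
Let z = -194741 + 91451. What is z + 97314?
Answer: -5976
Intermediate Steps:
z = -103290
z + 97314 = -103290 + 97314 = -5976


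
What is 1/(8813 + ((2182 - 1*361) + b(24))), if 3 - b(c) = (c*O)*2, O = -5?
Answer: 1/10877 ≈ 9.1937e-5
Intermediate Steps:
b(c) = 3 + 10*c (b(c) = 3 - c*(-5)*2 = 3 - (-5*c)*2 = 3 - (-10)*c = 3 + 10*c)
1/(8813 + ((2182 - 1*361) + b(24))) = 1/(8813 + ((2182 - 1*361) + (3 + 10*24))) = 1/(8813 + ((2182 - 361) + (3 + 240))) = 1/(8813 + (1821 + 243)) = 1/(8813 + 2064) = 1/10877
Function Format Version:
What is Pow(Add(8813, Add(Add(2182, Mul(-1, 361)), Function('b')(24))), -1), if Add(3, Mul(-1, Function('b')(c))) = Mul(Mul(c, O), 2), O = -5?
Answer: Rational(1, 10877) ≈ 9.1937e-5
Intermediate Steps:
Function('b')(c) = Add(3, Mul(10, c)) (Function('b')(c) = Add(3, Mul(-1, Mul(Mul(c, -5), 2))) = Add(3, Mul(-1, Mul(Mul(-5, c), 2))) = Add(3, Mul(-1, Mul(-10, c))) = Add(3, Mul(10, c)))
Pow(Add(8813, Add(Add(2182, Mul(-1, 361)), Function('b')(24))), -1) = Pow(Add(8813, Add(Add(2182, Mul(-1, 361)), Add(3, Mul(10, 24)))), -1) = Pow(Add(8813, Add(Add(2182, -361), Add(3, 240))), -1) = Pow(Add(8813, Add(1821, 243)), -1) = Pow(Add(8813, 2064), -1) = Pow(10877, -1) = Rational(1, 10877)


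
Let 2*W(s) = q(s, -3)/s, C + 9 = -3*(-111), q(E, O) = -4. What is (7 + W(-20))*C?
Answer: 11502/5 ≈ 2300.4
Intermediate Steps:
C = 324 (C = -9 - 3*(-111) = -9 + 333 = 324)
W(s) = -2/s (W(s) = (-4/s)/2 = -2/s)
(7 + W(-20))*C = (7 - 2/(-20))*324 = (7 - 2*(-1/20))*324 = (7 + 1/10)*324 = (71/10)*324 = 11502/5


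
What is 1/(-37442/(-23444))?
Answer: 11722/18721 ≈ 0.62614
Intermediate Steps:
1/(-37442/(-23444)) = 1/(-37442*(-1/23444)) = 1/(18721/11722) = 11722/18721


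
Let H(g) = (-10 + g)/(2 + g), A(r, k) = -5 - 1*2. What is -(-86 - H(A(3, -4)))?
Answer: 447/5 ≈ 89.400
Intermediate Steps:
A(r, k) = -7 (A(r, k) = -5 - 2 = -7)
H(g) = (-10 + g)/(2 + g)
-(-86 - H(A(3, -4))) = -(-86 - (-10 - 7)/(2 - 7)) = -(-86 - (-17)/(-5)) = -(-86 - (-1)*(-17)/5) = -(-86 - 1*17/5) = -(-86 - 17/5) = -1*(-447/5) = 447/5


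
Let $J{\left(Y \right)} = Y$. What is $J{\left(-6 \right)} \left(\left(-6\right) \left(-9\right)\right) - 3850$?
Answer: $-4174$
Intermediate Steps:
$J{\left(-6 \right)} \left(\left(-6\right) \left(-9\right)\right) - 3850 = - 6 \left(\left(-6\right) \left(-9\right)\right) - 3850 = \left(-6\right) 54 - 3850 = -324 - 3850 = -4174$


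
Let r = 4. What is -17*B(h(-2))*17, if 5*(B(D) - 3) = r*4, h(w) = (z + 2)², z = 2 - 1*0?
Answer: -8959/5 ≈ -1791.8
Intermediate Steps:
z = 2 (z = 2 + 0 = 2)
h(w) = 16 (h(w) = (2 + 2)² = 4² = 16)
B(D) = 31/5 (B(D) = 3 + (4*4)/5 = 3 + (⅕)*16 = 3 + 16/5 = 31/5)
-17*B(h(-2))*17 = -17*31/5*17 = -527/5*17 = -8959/5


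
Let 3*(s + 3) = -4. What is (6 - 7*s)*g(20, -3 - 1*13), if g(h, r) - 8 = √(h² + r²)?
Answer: 872/3 + 436*√41/3 ≈ 1221.3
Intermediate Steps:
s = -13/3 (s = -3 + (⅓)*(-4) = -3 - 4/3 = -13/3 ≈ -4.3333)
g(h, r) = 8 + √(h² + r²)
(6 - 7*s)*g(20, -3 - 1*13) = (6 - 7*(-13/3))*(8 + √(20² + (-3 - 1*13)²)) = (6 + 91/3)*(8 + √(400 + (-3 - 13)²)) = 109*(8 + √(400 + (-16)²))/3 = 109*(8 + √(400 + 256))/3 = 109*(8 + √656)/3 = 109*(8 + 4*√41)/3 = 872/3 + 436*√41/3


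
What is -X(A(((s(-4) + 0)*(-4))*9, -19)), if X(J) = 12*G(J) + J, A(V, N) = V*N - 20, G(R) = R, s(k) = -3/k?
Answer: -6409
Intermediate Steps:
A(V, N) = -20 + N*V (A(V, N) = N*V - 20 = -20 + N*V)
X(J) = 13*J (X(J) = 12*J + J = 13*J)
-X(A(((s(-4) + 0)*(-4))*9, -19)) = -13*(-20 - 19*(-3/(-4) + 0)*(-4)*9) = -13*(-20 - 19*(-3*(-1/4) + 0)*(-4)*9) = -13*(-20 - 19*(3/4 + 0)*(-4)*9) = -13*(-20 - 19*(3/4)*(-4)*9) = -13*(-20 - (-57)*9) = -13*(-20 - 19*(-27)) = -13*(-20 + 513) = -13*493 = -1*6409 = -6409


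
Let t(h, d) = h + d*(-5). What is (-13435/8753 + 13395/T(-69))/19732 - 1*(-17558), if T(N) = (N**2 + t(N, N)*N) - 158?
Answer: 21896280563613009/1247082852218 ≈ 17558.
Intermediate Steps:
t(h, d) = h - 5*d
T(N) = -158 - 3*N**2 (T(N) = (N**2 + (N - 5*N)*N) - 158 = (N**2 + (-4*N)*N) - 158 = (N**2 - 4*N**2) - 158 = -3*N**2 - 158 = -158 - 3*N**2)
(-13435/8753 + 13395/T(-69))/19732 - 1*(-17558) = (-13435/8753 + 13395/(-158 - 3*(-69)**2))/19732 - 1*(-17558) = (-13435*1/8753 + 13395/(-158 - 3*4761))*(1/19732) + 17558 = (-13435/8753 + 13395/(-158 - 14283))*(1/19732) + 17558 = (-13435/8753 + 13395/(-14441))*(1/19732) + 17558 = (-13435/8753 + 13395*(-1/14441))*(1/19732) + 17558 = (-13435/8753 - 13395/14441)*(1/19732) + 17558 = -311261270/126402073*1/19732 + 17558 = -155630635/1247082852218 + 17558 = 21896280563613009/1247082852218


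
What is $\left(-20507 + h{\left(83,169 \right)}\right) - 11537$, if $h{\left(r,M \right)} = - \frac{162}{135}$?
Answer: $- \frac{160226}{5} \approx -32045.0$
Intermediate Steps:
$h{\left(r,M \right)} = - \frac{6}{5}$ ($h{\left(r,M \right)} = \left(-162\right) \frac{1}{135} = - \frac{6}{5}$)
$\left(-20507 + h{\left(83,169 \right)}\right) - 11537 = \left(-20507 - \frac{6}{5}\right) - 11537 = - \frac{102541}{5} - 11537 = - \frac{160226}{5}$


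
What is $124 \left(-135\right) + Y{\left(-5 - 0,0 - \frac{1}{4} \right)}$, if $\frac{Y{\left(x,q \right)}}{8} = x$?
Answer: $-16780$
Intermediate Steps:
$Y{\left(x,q \right)} = 8 x$
$124 \left(-135\right) + Y{\left(-5 - 0,0 - \frac{1}{4} \right)} = 124 \left(-135\right) + 8 \left(-5 - 0\right) = -16740 + 8 \left(-5 + 0\right) = -16740 + 8 \left(-5\right) = -16740 - 40 = -16780$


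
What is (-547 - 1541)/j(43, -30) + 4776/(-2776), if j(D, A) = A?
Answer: 117771/1735 ≈ 67.880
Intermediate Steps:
(-547 - 1541)/j(43, -30) + 4776/(-2776) = (-547 - 1541)/(-30) + 4776/(-2776) = -2088*(-1/30) + 4776*(-1/2776) = 348/5 - 597/347 = 117771/1735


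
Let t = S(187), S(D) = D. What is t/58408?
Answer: 187/58408 ≈ 0.0032016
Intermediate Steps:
t = 187
t/58408 = 187/58408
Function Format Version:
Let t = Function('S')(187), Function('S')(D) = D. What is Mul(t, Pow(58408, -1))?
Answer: Rational(187, 58408) ≈ 0.0032016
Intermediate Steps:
t = 187
Mul(t, Pow(58408, -1)) = Mul(187, Pow(58408, -1)) = Mul(187, Rational(1, 58408)) = Rational(187, 58408)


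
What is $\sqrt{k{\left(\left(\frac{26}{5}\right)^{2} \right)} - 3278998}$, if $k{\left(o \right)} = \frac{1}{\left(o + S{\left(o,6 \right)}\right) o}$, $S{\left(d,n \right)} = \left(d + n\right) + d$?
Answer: $\frac{i \sqrt{9655521133438}}{1716} \approx 1810.8 i$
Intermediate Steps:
$S{\left(d,n \right)} = n + 2 d$
$k{\left(o \right)} = \frac{1}{o \left(6 + 3 o\right)}$ ($k{\left(o \right)} = \frac{1}{\left(o + \left(6 + 2 o\right)\right) o} = \frac{1}{\left(6 + 3 o\right) o} = \frac{1}{o \left(6 + 3 o\right)}$)
$\sqrt{k{\left(\left(\frac{26}{5}\right)^{2} \right)} - 3278998} = \sqrt{\frac{1}{3 \left(\frac{26}{5}\right)^{2} \left(2 + \left(\frac{26}{5}\right)^{2}\right)} - 3278998} = \sqrt{\frac{1}{3 \cdot \frac{676}{25} \left(2 + \frac{676}{25}\right)} - 3278998} = \sqrt{\frac{1}{3} \cdot \frac{25}{676} \frac{1}{\frac{726}{25}} - 3278998} = \sqrt{\frac{1}{3} \cdot \frac{25}{676} \cdot \frac{25}{726} - 3278998} = \sqrt{\frac{625}{1472328} - 3278998} = \sqrt{- \frac{4827760566719}{1472328}} = \frac{i \sqrt{9655521133438}}{1716}$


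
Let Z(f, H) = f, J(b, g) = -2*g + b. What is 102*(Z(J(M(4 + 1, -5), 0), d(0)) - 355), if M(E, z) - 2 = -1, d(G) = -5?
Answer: -36108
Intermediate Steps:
M(E, z) = 1 (M(E, z) = 2 - 1 = 1)
J(b, g) = b - 2*g
102*(Z(J(M(4 + 1, -5), 0), d(0)) - 355) = 102*((1 - 2*0) - 355) = 102*((1 + 0) - 355) = 102*(1 - 355) = 102*(-354) = -36108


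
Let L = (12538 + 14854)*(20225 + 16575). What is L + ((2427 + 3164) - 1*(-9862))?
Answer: 1008041053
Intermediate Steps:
L = 1008025600 (L = 27392*36800 = 1008025600)
L + ((2427 + 3164) - 1*(-9862)) = 1008025600 + ((2427 + 3164) - 1*(-9862)) = 1008025600 + (5591 + 9862) = 1008025600 + 15453 = 1008041053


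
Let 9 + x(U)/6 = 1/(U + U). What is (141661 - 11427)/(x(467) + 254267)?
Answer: 30409639/59358737 ≈ 0.51230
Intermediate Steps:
x(U) = -54 + 3/U (x(U) = -54 + 6/(U + U) = -54 + 6/((2*U)) = -54 + 6*(1/(2*U)) = -54 + 3/U)
(141661 - 11427)/(x(467) + 254267) = (141661 - 11427)/((-54 + 3/467) + 254267) = 130234/((-54 + 3*(1/467)) + 254267) = 130234/((-54 + 3/467) + 254267) = 130234/(-25215/467 + 254267) = 130234/(118717474/467) = 130234*(467/118717474) = 30409639/59358737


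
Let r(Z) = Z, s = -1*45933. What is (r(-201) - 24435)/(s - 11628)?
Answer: 8212/19187 ≈ 0.42800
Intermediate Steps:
s = -45933
(r(-201) - 24435)/(s - 11628) = (-201 - 24435)/(-45933 - 11628) = -24636/(-57561) = -24636*(-1/57561) = 8212/19187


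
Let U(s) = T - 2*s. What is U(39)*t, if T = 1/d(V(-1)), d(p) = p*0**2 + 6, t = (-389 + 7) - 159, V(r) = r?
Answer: 252647/6 ≈ 42108.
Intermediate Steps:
t = -541 (t = -382 - 159 = -541)
d(p) = 6 (d(p) = p*0 + 6 = 0 + 6 = 6)
T = 1/6 ≈ 0.16667
U(s) = 1/6 - 2*s
U(39)*t = (1/6 - 2*39)*(-541) = (1/6 - 78)*(-541) = -467/6*(-541) = 252647/6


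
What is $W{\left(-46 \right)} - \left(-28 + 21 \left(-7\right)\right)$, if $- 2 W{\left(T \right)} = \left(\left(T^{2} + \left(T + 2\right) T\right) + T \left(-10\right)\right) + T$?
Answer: $-2102$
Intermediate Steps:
$W{\left(T \right)} = - \frac{T^{2}}{2} + \frac{9 T}{2} - \frac{T \left(2 + T\right)}{2}$ ($W{\left(T \right)} = - \frac{\left(\left(T^{2} + \left(T + 2\right) T\right) + T \left(-10\right)\right) + T}{2} = - \frac{\left(\left(T^{2} + \left(2 + T\right) T\right) - 10 T\right) + T}{2} = - \frac{\left(\left(T^{2} + T \left(2 + T\right)\right) - 10 T\right) + T}{2} = - \frac{\left(T^{2} - 10 T + T \left(2 + T\right)\right) + T}{2} = - \frac{T^{2} - 9 T + T \left(2 + T\right)}{2} = - \frac{T^{2}}{2} + \frac{9 T}{2} - \frac{T \left(2 + T\right)}{2}$)
$W{\left(-46 \right)} - \left(-28 + 21 \left(-7\right)\right) = \frac{1}{2} \left(-46\right) \left(7 - -92\right) - \left(-28 + 21 \left(-7\right)\right) = \frac{1}{2} \left(-46\right) \left(7 + 92\right) - \left(-28 - 147\right) = \frac{1}{2} \left(-46\right) 99 - -175 = -2277 + 175 = -2102$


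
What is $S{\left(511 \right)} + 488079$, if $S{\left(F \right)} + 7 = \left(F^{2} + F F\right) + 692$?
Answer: $1011006$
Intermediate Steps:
$S{\left(F \right)} = 685 + 2 F^{2}$ ($S{\left(F \right)} = -7 + \left(\left(F^{2} + F F\right) + 692\right) = -7 + \left(\left(F^{2} + F^{2}\right) + 692\right) = -7 + \left(2 F^{2} + 692\right) = -7 + \left(692 + 2 F^{2}\right) = 685 + 2 F^{2}$)
$S{\left(511 \right)} + 488079 = \left(685 + 2 \cdot 511^{2}\right) + 488079 = \left(685 + 2 \cdot 261121\right) + 488079 = \left(685 + 522242\right) + 488079 = 522927 + 488079 = 1011006$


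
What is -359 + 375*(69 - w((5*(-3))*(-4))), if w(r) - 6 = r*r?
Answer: -1326734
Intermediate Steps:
w(r) = 6 + r² (w(r) = 6 + r*r = 6 + r²)
-359 + 375*(69 - w((5*(-3))*(-4))) = -359 + 375*(69 - (6 + ((5*(-3))*(-4))²)) = -359 + 375*(69 - (6 + (-15*(-4))²)) = -359 + 375*(69 - (6 + 60²)) = -359 + 375*(69 - (6 + 3600)) = -359 + 375*(69 - 1*3606) = -359 + 375*(69 - 3606) = -359 + 375*(-3537) = -359 - 1326375 = -1326734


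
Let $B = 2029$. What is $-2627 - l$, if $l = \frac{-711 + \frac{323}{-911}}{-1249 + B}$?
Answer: $- \frac{466511404}{177645} \approx -2626.1$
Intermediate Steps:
$l = - \frac{162011}{177645}$ ($l = \frac{-711 + \frac{323}{-911}}{-1249 + 2029} = \frac{-711 + 323 \left(- \frac{1}{911}\right)}{780} = \left(-711 - \frac{323}{911}\right) \frac{1}{780} = \left(- \frac{648044}{911}\right) \frac{1}{780} = - \frac{162011}{177645} \approx -0.91199$)
$-2627 - l = -2627 - - \frac{162011}{177645} = -2627 + \frac{162011}{177645} = - \frac{466511404}{177645}$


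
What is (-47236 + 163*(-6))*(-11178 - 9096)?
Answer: 977490636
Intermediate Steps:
(-47236 + 163*(-6))*(-11178 - 9096) = (-47236 - 978)*(-20274) = -48214*(-20274) = 977490636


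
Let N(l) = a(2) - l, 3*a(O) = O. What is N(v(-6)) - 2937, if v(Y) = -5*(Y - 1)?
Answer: -8914/3 ≈ -2971.3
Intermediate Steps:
a(O) = O/3
v(Y) = 5 - 5*Y (v(Y) = -5*(-1 + Y) = 5 - 5*Y)
N(l) = ⅔ - l (N(l) = (⅓)*2 - l = ⅔ - l)
N(v(-6)) - 2937 = (⅔ - (5 - 5*(-6))) - 2937 = (⅔ - (5 + 30)) - 2937 = (⅔ - 1*35) - 2937 = (⅔ - 35) - 2937 = -103/3 - 2937 = -8914/3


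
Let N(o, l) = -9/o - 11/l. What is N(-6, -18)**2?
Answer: 361/81 ≈ 4.4568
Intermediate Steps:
N(o, l) = -11/l - 9/o
N(-6, -18)**2 = (-11/(-18) - 9/(-6))**2 = (-11*(-1/18) - 9*(-1/6))**2 = (11/18 + 3/2)**2 = (19/9)**2 = 361/81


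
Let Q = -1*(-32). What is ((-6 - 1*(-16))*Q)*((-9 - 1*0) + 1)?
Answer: -2560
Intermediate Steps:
Q = 32
((-6 - 1*(-16))*Q)*((-9 - 1*0) + 1) = ((-6 - 1*(-16))*32)*((-9 - 1*0) + 1) = ((-6 + 16)*32)*((-9 + 0) + 1) = (10*32)*(-9 + 1) = 320*(-8) = -2560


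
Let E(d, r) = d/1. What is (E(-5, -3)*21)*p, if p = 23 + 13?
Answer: -3780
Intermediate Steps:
p = 36
E(d, r) = d (E(d, r) = d*1 = d)
(E(-5, -3)*21)*p = -5*21*36 = -105*36 = -3780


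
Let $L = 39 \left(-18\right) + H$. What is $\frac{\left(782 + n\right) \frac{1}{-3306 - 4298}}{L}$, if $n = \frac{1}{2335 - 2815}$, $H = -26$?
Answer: $\frac{375359}{2657141760} \approx 0.00014126$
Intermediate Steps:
$n = - \frac{1}{480}$ ($n = \frac{1}{-480} = - \frac{1}{480} \approx -0.0020833$)
$L = -728$ ($L = 39 \left(-18\right) - 26 = -702 - 26 = -728$)
$\frac{\left(782 + n\right) \frac{1}{-3306 - 4298}}{L} = \frac{\left(782 - \frac{1}{480}\right) \frac{1}{-3306 - 4298}}{-728} = \frac{375359}{480 \left(-7604\right)} \left(- \frac{1}{728}\right) = \frac{375359}{480} \left(- \frac{1}{7604}\right) \left(- \frac{1}{728}\right) = \left(- \frac{375359}{3649920}\right) \left(- \frac{1}{728}\right) = \frac{375359}{2657141760}$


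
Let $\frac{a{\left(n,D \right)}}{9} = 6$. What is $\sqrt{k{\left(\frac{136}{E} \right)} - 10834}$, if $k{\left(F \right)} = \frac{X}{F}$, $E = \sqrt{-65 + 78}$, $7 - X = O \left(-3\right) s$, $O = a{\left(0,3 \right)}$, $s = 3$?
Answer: $\frac{\sqrt{-173344 + 58 \sqrt{13}}}{4} \approx 104.02 i$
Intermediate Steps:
$a{\left(n,D \right)} = 54$ ($a{\left(n,D \right)} = 9 \cdot 6 = 54$)
$O = 54$
$X = 493$ ($X = 7 - 54 \left(-3\right) 3 = 7 - \left(-162\right) 3 = 7 - -486 = 7 + 486 = 493$)
$E = \sqrt{13} \approx 3.6056$
$k{\left(F \right)} = \frac{493}{F}$
$\sqrt{k{\left(\frac{136}{E} \right)} - 10834} = \sqrt{\frac{493}{136 \frac{1}{\sqrt{13}}} - 10834} = \sqrt{\frac{493}{136 \frac{\sqrt{13}}{13}} - 10834} = \sqrt{\frac{493}{\frac{136}{13} \sqrt{13}} - 10834} = \sqrt{493 \frac{\sqrt{13}}{136} - 10834} = \sqrt{\frac{29 \sqrt{13}}{8} - 10834} = \sqrt{-10834 + \frac{29 \sqrt{13}}{8}}$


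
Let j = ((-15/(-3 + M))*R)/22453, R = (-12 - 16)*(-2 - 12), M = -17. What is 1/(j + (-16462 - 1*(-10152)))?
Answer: -22453/141678136 ≈ -0.00015848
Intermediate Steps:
R = 392 (R = -28*(-14) = 392)
j = 294/22453 (j = (-15/(-3 - 17)*392)/22453 = (-15/(-20)*392)*(1/22453) = (-15*(-1/20)*392)*(1/22453) = ((¾)*392)*(1/22453) = 294*(1/22453) = 294/22453 ≈ 0.013094)
1/(j + (-16462 - 1*(-10152))) = 1/(294/22453 + (-16462 - 1*(-10152))) = 1/(294/22453 + (-16462 + 10152)) = 1/(294/22453 - 6310) = 1/(-141678136/22453) = -22453/141678136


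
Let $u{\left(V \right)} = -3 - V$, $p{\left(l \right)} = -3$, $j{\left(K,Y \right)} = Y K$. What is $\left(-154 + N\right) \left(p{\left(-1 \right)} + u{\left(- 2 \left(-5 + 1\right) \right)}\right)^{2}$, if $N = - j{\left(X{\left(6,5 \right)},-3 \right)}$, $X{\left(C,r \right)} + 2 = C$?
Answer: $-27832$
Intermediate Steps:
$X{\left(C,r \right)} = -2 + C$
$j{\left(K,Y \right)} = K Y$
$N = 12$ ($N = - \left(-2 + 6\right) \left(-3\right) = - 4 \left(-3\right) = \left(-1\right) \left(-12\right) = 12$)
$\left(-154 + N\right) \left(p{\left(-1 \right)} + u{\left(- 2 \left(-5 + 1\right) \right)}\right)^{2} = \left(-154 + 12\right) \left(-3 - \left(3 - 2 \left(-5 + 1\right)\right)\right)^{2} = - 142 \left(-3 - \left(3 - -8\right)\right)^{2} = - 142 \left(-3 - 11\right)^{2} = - 142 \left(-14\right)^{2} = \left(-142\right) 196 = -27832$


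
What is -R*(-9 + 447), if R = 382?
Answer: -167316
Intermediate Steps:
-R*(-9 + 447) = -382*(-9 + 447) = -382*438 = -1*167316 = -167316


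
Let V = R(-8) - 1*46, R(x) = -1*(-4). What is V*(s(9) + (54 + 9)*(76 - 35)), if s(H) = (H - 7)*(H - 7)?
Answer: -108654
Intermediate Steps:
R(x) = 4
s(H) = (-7 + H)² (s(H) = (-7 + H)*(-7 + H) = (-7 + H)²)
V = -42 (V = 4 - 1*46 = 4 - 46 = -42)
V*(s(9) + (54 + 9)*(76 - 35)) = -42*((-7 + 9)² + (54 + 9)*(76 - 35)) = -42*(2² + 63*41) = -42*(4 + 2583) = -42*2587 = -108654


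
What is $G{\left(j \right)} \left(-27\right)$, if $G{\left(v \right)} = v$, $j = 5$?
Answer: $-135$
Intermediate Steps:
$G{\left(j \right)} \left(-27\right) = 5 \left(-27\right) = -135$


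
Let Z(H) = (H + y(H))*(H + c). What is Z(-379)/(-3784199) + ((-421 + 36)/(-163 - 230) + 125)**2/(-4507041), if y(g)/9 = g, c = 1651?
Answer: 3346577036154560020/2634211104434762391 ≈ 1.2704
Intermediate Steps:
y(g) = 9*g
Z(H) = 10*H*(1651 + H) (Z(H) = (H + 9*H)*(H + 1651) = (10*H)*(1651 + H) = 10*H*(1651 + H))
Z(-379)/(-3784199) + ((-421 + 36)/(-163 - 230) + 125)**2/(-4507041) = (10*(-379)*(1651 - 379))/(-3784199) + ((-421 + 36)/(-163 - 230) + 125)**2/(-4507041) = (10*(-379)*1272)*(-1/3784199) + (-385/(-393) + 125)**2*(-1/4507041) = -4820880*(-1/3784199) + (-385*(-1/393) + 125)**2*(-1/4507041) = 4820880/3784199 + (385/393 + 125)**2*(-1/4507041) = 4820880/3784199 + (49510/393)**2*(-1/4507041) = 4820880/3784199 + (2451240100/154449)*(-1/4507041) = 4820880/3784199 - 2451240100/696107975409 = 3346577036154560020/2634211104434762391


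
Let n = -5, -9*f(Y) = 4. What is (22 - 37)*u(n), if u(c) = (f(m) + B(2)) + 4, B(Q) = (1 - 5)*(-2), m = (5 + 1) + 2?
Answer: -520/3 ≈ -173.33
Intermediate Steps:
m = 8 (m = 6 + 2 = 8)
f(Y) = -4/9 (f(Y) = -⅑*4 = -4/9)
B(Q) = 8 (B(Q) = -4*(-2) = 8)
u(c) = 104/9 (u(c) = (-4/9 + 8) + 4 = 68/9 + 4 = 104/9)
(22 - 37)*u(n) = (22 - 37)*(104/9) = -15*104/9 = -520/3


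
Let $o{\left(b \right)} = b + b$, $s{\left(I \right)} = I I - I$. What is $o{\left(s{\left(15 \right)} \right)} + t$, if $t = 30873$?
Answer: $31293$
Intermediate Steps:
$s{\left(I \right)} = I^{2} - I$
$o{\left(b \right)} = 2 b$
$o{\left(s{\left(15 \right)} \right)} + t = 2 \cdot 15 \left(-1 + 15\right) + 30873 = 2 \cdot 15 \cdot 14 + 30873 = 2 \cdot 210 + 30873 = 420 + 30873 = 31293$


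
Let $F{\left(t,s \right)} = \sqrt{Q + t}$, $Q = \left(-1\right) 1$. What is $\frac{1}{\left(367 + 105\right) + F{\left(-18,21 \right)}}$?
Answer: $\frac{472}{222803} - \frac{i \sqrt{19}}{222803} \approx 0.0021185 - 1.9564 \cdot 10^{-5} i$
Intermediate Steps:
$Q = -1$
$F{\left(t,s \right)} = \sqrt{-1 + t}$
$\frac{1}{\left(367 + 105\right) + F{\left(-18,21 \right)}} = \frac{1}{\left(367 + 105\right) + \sqrt{-1 - 18}} = \frac{1}{472 + \sqrt{-19}} = \frac{1}{472 + i \sqrt{19}}$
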